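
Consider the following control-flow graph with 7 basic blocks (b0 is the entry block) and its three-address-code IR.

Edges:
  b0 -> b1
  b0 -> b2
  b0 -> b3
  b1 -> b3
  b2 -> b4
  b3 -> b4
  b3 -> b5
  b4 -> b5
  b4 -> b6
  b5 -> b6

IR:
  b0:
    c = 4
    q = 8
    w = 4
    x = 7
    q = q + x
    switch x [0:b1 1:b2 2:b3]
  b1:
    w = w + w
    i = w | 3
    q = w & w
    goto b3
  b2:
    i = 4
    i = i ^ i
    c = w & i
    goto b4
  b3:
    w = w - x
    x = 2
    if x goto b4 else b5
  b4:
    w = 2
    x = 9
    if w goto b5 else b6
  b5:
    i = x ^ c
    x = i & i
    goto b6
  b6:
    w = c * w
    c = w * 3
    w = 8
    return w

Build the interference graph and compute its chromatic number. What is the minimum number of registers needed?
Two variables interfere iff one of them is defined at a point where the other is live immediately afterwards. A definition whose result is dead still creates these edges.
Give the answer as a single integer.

Answer: 4

Derivation:
def/use:
  b0: {c,q,w,x} / ∅
  b1: {i,q,w} / {w}
  b2: {c,i} / {w}
  b3: {w,x} / {w,x}
  b4: {w,x} / ∅
  b5: {i,x} / {c,x}
  b6: {c,w} / {c,w}

Backward fixpoint:
  live b0: ∅→{c,w,x}
  live b1: {c,w,x}→{c,w,x}
  live b2: {w}→{c}
  live b3: {c,w,x}→{c,w,x}
  live b4: {c}→{c,w,x}
  live b5: {c,w,x}→{c,w}
  live b6: {c,w}→∅

Conflict graph:
  c↔{i,q,w,x}
  i↔{c,w,x}
  q↔{c,w,x}
  w↔{c,i,q,x}
  x↔{c,i,q,w}

Registers:
  {c,i,w,x} pairwise interfere (4-clique) ⇒ χ ≥ 4
  4-colouring: R0={c}  R1={w}  R2={x}  R3={i,q}
  χ = 4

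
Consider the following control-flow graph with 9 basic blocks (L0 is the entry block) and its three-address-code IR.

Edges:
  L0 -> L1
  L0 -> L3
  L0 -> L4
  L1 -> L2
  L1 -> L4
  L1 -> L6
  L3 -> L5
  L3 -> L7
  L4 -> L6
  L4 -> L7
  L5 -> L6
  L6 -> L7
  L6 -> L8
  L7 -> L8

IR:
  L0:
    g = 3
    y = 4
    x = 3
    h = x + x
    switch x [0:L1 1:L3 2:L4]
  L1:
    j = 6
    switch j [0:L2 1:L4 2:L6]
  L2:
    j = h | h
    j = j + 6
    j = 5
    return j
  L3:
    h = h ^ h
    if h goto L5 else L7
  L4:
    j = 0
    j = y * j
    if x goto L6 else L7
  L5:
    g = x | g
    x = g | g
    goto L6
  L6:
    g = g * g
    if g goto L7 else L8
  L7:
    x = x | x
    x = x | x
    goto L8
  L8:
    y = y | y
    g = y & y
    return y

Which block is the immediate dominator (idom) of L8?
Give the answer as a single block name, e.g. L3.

Answer: L0

Derivation:
idom tree: L1←L0 L2←L1 L3←L0 L4←L0 L5←L3 L6←L0 L7←L0 L8←L0
Dom∩ at merges:
  L4: preds {L0,L1}: {L0} ∩ {L0,L1} = {L0}; idom=L0
  L6: preds {L1,L4,L5}: {L0,L1} ∩ {L0,L4} ∩ {L0,L3,L5} = {L0}; idom=L0
  L7: preds {L3,L4,L6}: {L0,L3} ∩ {L0,L4} ∩ {L0,L6} = {L0}; idom=L0
  L8: preds {L6,L7}: {L0,L6} ∩ {L0,L7} = {L0}; idom=L0

idom(L8) = L0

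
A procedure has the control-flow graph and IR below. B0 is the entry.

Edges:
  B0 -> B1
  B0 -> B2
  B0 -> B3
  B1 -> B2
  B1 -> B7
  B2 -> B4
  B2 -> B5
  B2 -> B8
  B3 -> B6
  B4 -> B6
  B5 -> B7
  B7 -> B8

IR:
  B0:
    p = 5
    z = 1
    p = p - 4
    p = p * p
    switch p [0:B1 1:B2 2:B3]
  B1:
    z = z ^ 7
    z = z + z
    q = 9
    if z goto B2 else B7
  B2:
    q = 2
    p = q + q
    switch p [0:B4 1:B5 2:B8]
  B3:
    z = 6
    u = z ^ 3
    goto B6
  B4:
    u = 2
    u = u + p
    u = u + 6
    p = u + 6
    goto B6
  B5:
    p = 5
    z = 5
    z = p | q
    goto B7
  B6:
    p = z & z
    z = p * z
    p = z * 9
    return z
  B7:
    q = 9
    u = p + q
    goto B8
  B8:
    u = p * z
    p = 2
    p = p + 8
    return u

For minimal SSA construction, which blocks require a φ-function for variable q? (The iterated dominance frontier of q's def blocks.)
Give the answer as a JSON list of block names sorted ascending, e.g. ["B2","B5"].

Answer: ["B2", "B6", "B7", "B8"]

Working:
idom tree: B1←B0 B2←B0 B3←B0 B4←B2 B5←B2 B6←B0 B7←B0 B8←B0
Dom at joins:
  B2: preds {B0,B1}: {B0} ∩ {B0,B1} = {B0}; idom=B0
  B6: preds {B3,B4}: {B0,B3} ∩ {B0,B2,B4} = {B0}; idom=B0
  B7: preds {B1,B5}: {B0,B1} ∩ {B0,B2,B5} = {B0}; idom=B0
  B8: preds {B2,B7}: {B0,B2} ∩ {B0,B7} = {B0}; idom=B0

DF walk-up:
  B2←B0: walk · to B0
  B2←B1: walk B1 to B0
  B6←B3: walk B3 to B0
  B6←B4: walk B4→B2 to B0
  B7←B1: walk B1 to B0
  B7←B5: walk B5→B2 to B0
  B8←B2: walk B2 to B0
  B8←B7: walk B7 to B0
  B0 → ∅
  B1 → {B2,B7}
  B2 → {B6,B7,B8}
  B3 → {B6}
  B4 → {B6}
  B5 → {B7}
  B6 → ∅
  B7 → {B8}
  B8 → ∅

φ for q: defs {B1,B2,B7}
  DF⁺ = {B2,B6,B7,B8}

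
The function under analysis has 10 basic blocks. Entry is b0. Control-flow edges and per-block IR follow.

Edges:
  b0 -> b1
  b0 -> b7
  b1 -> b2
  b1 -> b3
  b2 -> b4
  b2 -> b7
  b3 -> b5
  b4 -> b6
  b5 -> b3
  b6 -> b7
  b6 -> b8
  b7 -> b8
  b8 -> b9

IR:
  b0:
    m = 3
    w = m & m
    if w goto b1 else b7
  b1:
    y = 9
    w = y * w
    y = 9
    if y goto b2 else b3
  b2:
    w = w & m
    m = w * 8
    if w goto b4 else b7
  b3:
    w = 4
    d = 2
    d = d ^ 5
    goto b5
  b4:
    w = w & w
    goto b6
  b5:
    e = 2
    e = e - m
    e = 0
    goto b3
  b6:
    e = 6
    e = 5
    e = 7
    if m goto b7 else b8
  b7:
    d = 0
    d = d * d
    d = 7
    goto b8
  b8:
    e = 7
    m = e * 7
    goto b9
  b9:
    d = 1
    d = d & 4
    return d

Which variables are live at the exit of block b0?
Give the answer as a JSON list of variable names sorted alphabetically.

def/use:
  b0: {m,w} / ∅
  b1: {w,y} / {w}
  b2: {m,w} / {m,w}
  b3: {d,w} / ∅
  b4: {w} / {w}
  b5: {e} / {m}
  b6: {e} / {m}
  b7: {d} / ∅
  b8: {e,m} / ∅
  b9: {d} / ∅

Liveness:
  b0 li=∅ lo={m,w}
  b1 li={m,w} lo={m,w}
  b2 li={m,w} lo={m,w}
  b3 li={m} lo={m}
  b4 li={m,w} lo={m}
  b5 li={m} lo={m}
  b6 li={m} lo=∅
  b7 li=∅ lo=∅
  b8 li=∅ lo=∅
  b9 li=∅ lo=∅

live-out(b0) = ["m", "w"]

Answer: ["m", "w"]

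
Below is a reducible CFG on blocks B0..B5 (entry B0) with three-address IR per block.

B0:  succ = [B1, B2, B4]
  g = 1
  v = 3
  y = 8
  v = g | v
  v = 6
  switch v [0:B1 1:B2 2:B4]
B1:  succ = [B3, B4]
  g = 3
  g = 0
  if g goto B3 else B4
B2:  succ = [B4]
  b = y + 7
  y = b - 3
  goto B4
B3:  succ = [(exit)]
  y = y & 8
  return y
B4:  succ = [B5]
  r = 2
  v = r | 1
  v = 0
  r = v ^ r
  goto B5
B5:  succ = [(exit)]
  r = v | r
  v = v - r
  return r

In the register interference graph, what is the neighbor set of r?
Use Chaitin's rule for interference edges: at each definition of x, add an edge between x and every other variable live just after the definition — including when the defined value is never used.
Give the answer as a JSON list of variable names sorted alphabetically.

Answer: ["v"]

Derivation:
Per-block:
  B0: def={g,v,y} ue=∅
  B1: def={g} ue=∅
  B2: def={b,y} ue={y}
  B3: def={y} ue={y}
  B4: def={r,v} ue=∅
  B5: def={r,v} ue={r,v}

Liveness:
  B0: in=∅ out={y}
  B1: in={y} out={y}
  B2: in={y} out=∅
  B3: in={y} out=∅
  B4: in=∅ out={r,v}
  B5: in={r,v} out=∅

Conflict graph:
  b — ∅
  g — {v,y}
  r — {v}
  v — {g,r,y}
  y — {g,v}

N(r) = ["v"]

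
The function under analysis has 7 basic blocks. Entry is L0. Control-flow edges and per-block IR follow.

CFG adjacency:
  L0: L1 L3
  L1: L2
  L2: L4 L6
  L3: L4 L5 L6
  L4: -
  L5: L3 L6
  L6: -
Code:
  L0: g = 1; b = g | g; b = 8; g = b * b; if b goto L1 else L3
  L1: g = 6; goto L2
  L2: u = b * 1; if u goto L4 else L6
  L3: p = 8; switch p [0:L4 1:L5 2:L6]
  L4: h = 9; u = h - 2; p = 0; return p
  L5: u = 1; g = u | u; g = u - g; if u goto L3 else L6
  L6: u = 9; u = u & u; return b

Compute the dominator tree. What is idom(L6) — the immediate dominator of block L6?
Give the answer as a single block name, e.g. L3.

Answer: L0

Analysis:
idom tree: L1←L0 L2←L1 L3←L0 L4←L0 L5←L3 L6←L0
Join-block Dom:
  L3: preds {L0,L5}: {L0} ∩ {L0,L3,L5} = {L0}; idom=L0
  L4: preds {L2,L3}: {L0,L1,L2} ∩ {L0,L3} = {L0}; idom=L0
  L6: preds {L2,L3,L5}: {L0,L1,L2} ∩ {L0,L3} ∩ {L0,L3,L5} = {L0}; idom=L0

idom(L6) = L0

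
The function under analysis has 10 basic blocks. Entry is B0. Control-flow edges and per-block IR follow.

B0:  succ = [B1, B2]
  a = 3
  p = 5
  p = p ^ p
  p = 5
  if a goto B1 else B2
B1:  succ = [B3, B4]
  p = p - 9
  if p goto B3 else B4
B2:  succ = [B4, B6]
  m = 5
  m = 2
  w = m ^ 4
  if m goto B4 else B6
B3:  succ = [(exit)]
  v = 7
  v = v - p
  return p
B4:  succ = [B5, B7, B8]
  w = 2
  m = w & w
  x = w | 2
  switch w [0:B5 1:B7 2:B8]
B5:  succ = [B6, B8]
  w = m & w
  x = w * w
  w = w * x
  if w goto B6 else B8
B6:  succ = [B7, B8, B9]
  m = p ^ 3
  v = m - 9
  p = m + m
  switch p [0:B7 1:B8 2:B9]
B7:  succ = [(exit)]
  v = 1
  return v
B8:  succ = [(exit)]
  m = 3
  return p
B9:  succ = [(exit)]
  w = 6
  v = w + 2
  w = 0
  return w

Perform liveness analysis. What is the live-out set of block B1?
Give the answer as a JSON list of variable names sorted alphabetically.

def/use:
  B0: def={a,p} ue=∅
  B1: def={p} ue={p}
  B2: def={m,w} ue=∅
  B3: def={v} ue={p}
  B4: def={m,w,x} ue=∅
  B5: def={w,x} ue={m,w}
  B6: def={m,p,v} ue={p}
  B7: def={v} ue=∅
  B8: def={m} ue={p}
  B9: def={v,w} ue=∅

Live sets:
  B0: in=∅ out={p}
  B1: in={p} out={p}
  B2: in={p} out={p}
  B3: in={p} out=∅
  B4: in={p} out={m,p,w}
  B5: in={m,p,w} out={p}
  B6: in={p} out={p}
  B7: in=∅ out=∅
  B8: in={p} out=∅
  B9: in=∅ out=∅

live-out(B1) = ["p"]

Answer: ["p"]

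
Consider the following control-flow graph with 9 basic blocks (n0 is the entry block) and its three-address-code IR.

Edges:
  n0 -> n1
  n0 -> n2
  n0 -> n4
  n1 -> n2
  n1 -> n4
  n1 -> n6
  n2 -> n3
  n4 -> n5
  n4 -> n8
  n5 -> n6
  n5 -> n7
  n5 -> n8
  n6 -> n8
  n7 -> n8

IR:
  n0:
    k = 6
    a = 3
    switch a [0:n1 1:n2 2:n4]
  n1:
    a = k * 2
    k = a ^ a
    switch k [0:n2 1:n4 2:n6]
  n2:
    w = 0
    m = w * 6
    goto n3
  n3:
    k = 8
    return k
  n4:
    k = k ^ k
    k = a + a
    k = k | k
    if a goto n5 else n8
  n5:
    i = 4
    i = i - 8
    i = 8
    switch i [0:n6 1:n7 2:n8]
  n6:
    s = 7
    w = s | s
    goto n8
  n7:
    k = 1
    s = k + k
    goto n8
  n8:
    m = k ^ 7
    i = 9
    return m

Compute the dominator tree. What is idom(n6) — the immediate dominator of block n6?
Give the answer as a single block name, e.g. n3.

idom tree: n1←n0 n2←n0 n3←n2 n4←n0 n5←n4 n6←n0 n7←n5 n8←n0
Dom∩ at merges:
  n2: preds {n0,n1}: {n0} ∩ {n0,n1} = {n0}; idom=n0
  n4: preds {n0,n1}: {n0} ∩ {n0,n1} = {n0}; idom=n0
  n6: preds {n1,n5}: {n0,n1} ∩ {n0,n4,n5} = {n0}; idom=n0
  n8: preds {n4,n5,n6,n7}: {n0,n4} ∩ {n0,n4,n5} ∩ {n0,n6} ∩ {n0,n4,n5,n7} = {n0}; idom=n0

idom(n6) = n0

Answer: n0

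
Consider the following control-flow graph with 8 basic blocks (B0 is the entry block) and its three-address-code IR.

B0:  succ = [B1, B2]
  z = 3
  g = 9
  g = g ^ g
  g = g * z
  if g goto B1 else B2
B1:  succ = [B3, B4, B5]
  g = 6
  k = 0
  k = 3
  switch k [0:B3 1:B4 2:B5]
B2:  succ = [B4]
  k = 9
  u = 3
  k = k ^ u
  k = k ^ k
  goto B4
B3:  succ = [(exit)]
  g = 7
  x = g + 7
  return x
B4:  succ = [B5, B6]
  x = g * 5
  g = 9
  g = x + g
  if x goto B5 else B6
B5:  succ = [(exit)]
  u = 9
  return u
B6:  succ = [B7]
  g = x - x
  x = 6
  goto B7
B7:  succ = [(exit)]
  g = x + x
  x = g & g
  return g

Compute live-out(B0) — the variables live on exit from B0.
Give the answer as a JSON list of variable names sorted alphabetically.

Answer: ["g"]

Analysis:
Block summaries:
  B0 def {g,z} use ∅
  B1 def {g,k} use ∅
  B2 def {k,u} use ∅
  B3 def {g,x} use ∅
  B4 def {g,x} use {g}
  B5 def {u} use ∅
  B6 def {g,x} use {x}
  B7 def {g,x} use {x}

Liveness:
  B0: in=∅ out={g}
  B1: in=∅ out={g}
  B2: in={g} out={g}
  B3: in=∅ out=∅
  B4: in={g} out={x}
  B5: in=∅ out=∅
  B6: in={x} out={x}
  B7: in={x} out=∅

live-out(B0) = ["g"]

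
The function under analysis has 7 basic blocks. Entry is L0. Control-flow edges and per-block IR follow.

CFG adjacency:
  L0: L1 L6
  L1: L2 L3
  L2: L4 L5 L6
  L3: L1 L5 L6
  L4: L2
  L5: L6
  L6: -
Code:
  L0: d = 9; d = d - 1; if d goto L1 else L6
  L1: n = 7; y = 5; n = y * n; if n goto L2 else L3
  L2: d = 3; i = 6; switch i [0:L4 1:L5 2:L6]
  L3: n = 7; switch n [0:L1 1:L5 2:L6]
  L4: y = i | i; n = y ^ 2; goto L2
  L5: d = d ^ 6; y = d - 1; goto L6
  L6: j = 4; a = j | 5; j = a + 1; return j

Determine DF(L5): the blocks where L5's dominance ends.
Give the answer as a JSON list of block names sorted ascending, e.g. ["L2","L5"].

Answer: ["L6"]

Derivation:
idom tree: L1←L0 L2←L1 L3←L1 L4←L2 L5←L1 L6←L0
Join-block Dom:
  L1: preds {L0,L3}: {L0} ∩ {L0,L1,L3} = {L0}; idom=L0
  L2: preds {L1,L4}: {L0,L1} ∩ {L0,L1,L2,L4} = {L0,L1}; idom=L1
  L5: preds {L2,L3}: {L0,L1,L2} ∩ {L0,L1,L3} = {L0,L1}; idom=L1
  L6: preds {L0,L2,L3,L5}: {L0} ∩ {L0,L1,L2} ∩ {L0,L1,L3} ∩ {L0,L1,L5} = {L0}; idom=L0

Frontier:
  L1←L0: walk · to L0
  L1←L3: walk L3→L1 to L0
  L2←L1: walk · to L1
  L2←L4: walk L4→L2 to L1
  L5←L2: walk L2 to L1
  L5←L3: walk L3 to L1
  L6←L0: walk · to L0
  L6←L2: walk L2→L1 to L0
  L6←L3: walk L3→L1 to L0
  L6←L5: walk L5→L1 to L0
  L0 → ∅
  L1 → {L1,L6}
  L2 → {L2,L5,L6}
  L3 → {L1,L5,L6}
  L4 → {L2}
  L5 → {L6}
  L6 → ∅

DF(L5) = ["L6"]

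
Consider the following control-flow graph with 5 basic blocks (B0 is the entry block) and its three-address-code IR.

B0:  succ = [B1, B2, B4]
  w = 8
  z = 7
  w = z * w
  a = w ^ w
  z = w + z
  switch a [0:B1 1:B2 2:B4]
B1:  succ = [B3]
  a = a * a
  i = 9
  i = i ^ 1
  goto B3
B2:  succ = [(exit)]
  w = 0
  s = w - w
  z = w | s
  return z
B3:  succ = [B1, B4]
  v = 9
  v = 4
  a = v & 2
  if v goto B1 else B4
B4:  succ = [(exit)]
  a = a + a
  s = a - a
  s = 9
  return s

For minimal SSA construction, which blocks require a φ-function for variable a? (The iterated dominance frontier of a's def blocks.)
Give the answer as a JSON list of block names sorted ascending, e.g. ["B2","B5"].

Answer: ["B1", "B4"]

Working:
idom tree: B1←B0 B2←B0 B3←B1 B4←B0
Join-block Dom:
  B1: preds {B0,B3}: {B0} ∩ {B0,B1,B3} = {B0}; idom=B0
  B4: preds {B0,B3}: {B0} ∩ {B0,B1,B3} = {B0}; idom=B0

Frontier:
  B1←B0: walk · to B0
  B1←B3: walk B3→B1 to B0
  B4←B0: walk · to B0
  B4←B3: walk B3→B1 to B0
  B0 → ∅
  B1 → {B1,B4}
  B2 → ∅
  B3 → {B1,B4}
  B4 → ∅

φ for a: defs {B0,B1,B3,B4}
  DF⁺ = {B1,B4}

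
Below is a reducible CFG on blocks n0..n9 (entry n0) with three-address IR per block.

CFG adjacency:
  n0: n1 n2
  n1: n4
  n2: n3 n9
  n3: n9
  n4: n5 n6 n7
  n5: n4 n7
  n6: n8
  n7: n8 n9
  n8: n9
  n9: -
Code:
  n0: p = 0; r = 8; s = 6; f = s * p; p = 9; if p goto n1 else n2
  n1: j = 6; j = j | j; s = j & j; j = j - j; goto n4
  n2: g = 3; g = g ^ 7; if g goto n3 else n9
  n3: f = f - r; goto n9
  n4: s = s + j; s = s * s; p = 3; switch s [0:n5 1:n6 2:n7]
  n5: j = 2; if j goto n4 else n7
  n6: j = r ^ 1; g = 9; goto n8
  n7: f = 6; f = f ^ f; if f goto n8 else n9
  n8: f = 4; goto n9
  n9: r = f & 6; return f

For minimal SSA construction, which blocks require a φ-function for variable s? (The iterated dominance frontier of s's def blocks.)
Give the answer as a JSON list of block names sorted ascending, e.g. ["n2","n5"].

idom tree: n1←n0 n2←n0 n3←n2 n4←n1 n5←n4 n6←n4 n7←n4 n8←n4 n9←n0
Join-block Dom:
  n4: preds {n1,n5}: {n0,n1} ∩ {n0,n1,n4,n5} = {n0,n1}; idom=n1
  n7: preds {n4,n5}: {n0,n1,n4} ∩ {n0,n1,n4,n5} = {n0,n1,n4}; idom=n4
  n8: preds {n6,n7}: {n0,n1,n4,n6} ∩ {n0,n1,n4,n7} = {n0,n1,n4}; idom=n4
  n9: preds {n2,n3,n7,n8}: {n0,n2} ∩ {n0,n2,n3} ∩ {n0,n1,n4,n7} ∩ {n0,n1,n4,n8} = {n0}; idom=n0

Frontier:
  join n4 pred n1: · stop@n1
  join n4 pred n5: n5→n4 stop@n1
  join n7 pred n4: · stop@n4
  join n7 pred n5: n5 stop@n4
  join n8 pred n6: n6 stop@n4
  join n8 pred n7: n7 stop@n4
  join n9 pred n2: n2 stop@n0
  join n9 pred n3: n3→n2 stop@n0
  join n9 pred n7: n7→n4→n1 stop@n0
  join n9 pred n8: n8→n4→n1 stop@n0
  n0 → ∅
  n1 → {n9}
  n2 → {n9}
  n3 → {n9}
  n4 → {n4,n9}
  n5 → {n4,n7}
  n6 → {n8}
  n7 → {n8,n9}
  n8 → {n9}
  n9 → ∅

φ for s: defs {n0,n1,n4}
  DF⁺ = {n4,n9}

Answer: ["n4", "n9"]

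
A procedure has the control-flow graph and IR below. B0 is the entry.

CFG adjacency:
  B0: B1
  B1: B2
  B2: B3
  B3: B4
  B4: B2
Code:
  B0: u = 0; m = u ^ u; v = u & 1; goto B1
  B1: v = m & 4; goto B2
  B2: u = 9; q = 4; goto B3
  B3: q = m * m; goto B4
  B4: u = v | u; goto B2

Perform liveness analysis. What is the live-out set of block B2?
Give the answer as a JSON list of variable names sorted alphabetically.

Per-block:
  B0: def={m,u,v} ue=∅
  B1: def={v} ue={m}
  B2: def={q,u} ue=∅
  B3: def={q} ue={m}
  B4: def={u} ue={u,v}

Backward fixpoint:
  B0: in=∅ out={m}
  B1: in={m} out={m,v}
  B2: in={m,v} out={m,u,v}
  B3: in={m,u,v} out={m,u,v}
  B4: in={m,u,v} out={m,v}

live-out(B2) = ["m", "u", "v"]

Answer: ["m", "u", "v"]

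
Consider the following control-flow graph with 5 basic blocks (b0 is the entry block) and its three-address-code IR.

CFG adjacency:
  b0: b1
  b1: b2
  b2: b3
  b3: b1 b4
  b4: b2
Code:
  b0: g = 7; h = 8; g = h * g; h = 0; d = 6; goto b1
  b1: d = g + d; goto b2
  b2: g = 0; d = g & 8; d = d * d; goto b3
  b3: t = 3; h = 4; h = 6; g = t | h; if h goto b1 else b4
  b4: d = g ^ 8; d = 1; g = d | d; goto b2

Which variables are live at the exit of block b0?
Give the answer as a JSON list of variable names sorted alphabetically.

Per-block:
  b0: {d,g,h} / ∅
  b1: {d} / {d,g}
  b2: {d,g} / ∅
  b3: {g,h,t} / ∅
  b4: {d,g} / {g}

Liveness:
  b0: in=∅ out={d,g}
  b1: in={d,g} out=∅
  b2: in=∅ out={d}
  b3: in={d} out={d,g}
  b4: in={g} out=∅

live-out(b0) = ["d", "g"]

Answer: ["d", "g"]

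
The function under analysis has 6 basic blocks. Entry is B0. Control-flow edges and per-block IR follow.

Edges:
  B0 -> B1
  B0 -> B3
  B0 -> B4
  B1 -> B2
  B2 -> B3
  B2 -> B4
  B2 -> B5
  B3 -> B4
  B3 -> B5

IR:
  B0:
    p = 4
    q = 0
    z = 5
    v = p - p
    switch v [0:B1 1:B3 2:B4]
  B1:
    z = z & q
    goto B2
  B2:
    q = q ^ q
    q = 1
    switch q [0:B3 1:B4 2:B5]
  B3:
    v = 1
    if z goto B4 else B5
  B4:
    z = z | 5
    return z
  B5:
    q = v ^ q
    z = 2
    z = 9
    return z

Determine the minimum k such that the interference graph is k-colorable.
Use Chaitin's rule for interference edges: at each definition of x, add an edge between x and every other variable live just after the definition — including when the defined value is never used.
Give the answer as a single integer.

Answer: 3

Analysis:
Block summaries:
  B0 def {p,q,v,z} use ∅
  B1 def {z} use {q,z}
  B2 def {q} use {q}
  B3 def {v} use {z}
  B4 def {z} use {z}
  B5 def {q,z} use {q,v}

Liveness:
  B0: in=∅ out={q,v,z}
  B1: in={q,v,z} out={q,v,z}
  B2: in={q,v,z} out={q,v,z}
  B3: in={q,z} out={q,v,z}
  B4: in={z} out=∅
  B5: in={q,v} out=∅

Conflict graph:
  p — {q,z}
  q — {p,v,z}
  v — {q,z}
  z — {p,q,v}

Chromatic number:
  clique {p,q,z} ⇒ need ≥ 3
  assign p→c2 q→c0 v→c2 z→c1 — no edge inside a register ⇒ χ ≤ 3
  χ = 3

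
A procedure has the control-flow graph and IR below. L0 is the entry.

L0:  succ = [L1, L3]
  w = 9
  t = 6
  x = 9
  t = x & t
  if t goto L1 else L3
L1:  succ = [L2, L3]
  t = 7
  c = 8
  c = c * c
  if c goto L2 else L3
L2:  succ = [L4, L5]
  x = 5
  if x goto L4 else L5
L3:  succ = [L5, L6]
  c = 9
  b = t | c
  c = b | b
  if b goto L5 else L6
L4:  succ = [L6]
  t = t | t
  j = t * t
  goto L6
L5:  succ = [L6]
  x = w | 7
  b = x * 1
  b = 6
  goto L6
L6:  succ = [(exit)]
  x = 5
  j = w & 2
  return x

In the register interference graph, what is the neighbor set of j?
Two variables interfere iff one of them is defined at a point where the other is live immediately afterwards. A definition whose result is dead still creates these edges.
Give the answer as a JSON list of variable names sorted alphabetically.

Block summaries:
  L0 def {t,w,x} use ∅
  L1 def {c,t} use ∅
  L2 def {x} use ∅
  L3 def {b,c} use {t}
  L4 def {j,t} use {t}
  L5 def {b,x} use {w}
  L6 def {j,x} use {w}

Liveness:
  L0: in=∅ out={t,w}
  L1: in={w} out={t,w}
  L2: in={t,w} out={t,w}
  L3: in={t,w} out={w}
  L4: in={t,w} out={w}
  L5: in={w} out={w}
  L6: in={w} out=∅

Conflict graph:
  b: {c,w}
  c: {b,t,w}
  j: {w,x}
  t: {c,w,x}
  w: {b,c,j,t,x}
  x: {j,t,w}

N(j) = ["w", "x"]

Answer: ["w", "x"]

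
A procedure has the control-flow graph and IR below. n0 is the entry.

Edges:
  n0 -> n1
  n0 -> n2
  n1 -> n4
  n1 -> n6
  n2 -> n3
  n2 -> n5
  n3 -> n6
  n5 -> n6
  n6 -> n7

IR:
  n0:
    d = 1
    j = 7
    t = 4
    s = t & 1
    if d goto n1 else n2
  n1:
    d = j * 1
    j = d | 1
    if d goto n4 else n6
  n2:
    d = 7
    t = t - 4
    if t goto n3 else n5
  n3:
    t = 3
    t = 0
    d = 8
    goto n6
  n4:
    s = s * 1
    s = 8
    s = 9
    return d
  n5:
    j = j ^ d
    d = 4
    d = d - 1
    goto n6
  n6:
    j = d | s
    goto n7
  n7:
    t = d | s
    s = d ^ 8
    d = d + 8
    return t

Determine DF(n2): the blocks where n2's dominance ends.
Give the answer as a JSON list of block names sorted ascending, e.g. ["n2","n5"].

Answer: ["n6"]

Derivation:
idom tree: n1←n0 n2←n0 n3←n2 n4←n1 n5←n2 n6←n0 n7←n6
Dom at joins:
  n6: preds {n1,n3,n5}: {n0,n1} ∩ {n0,n2,n3} ∩ {n0,n2,n5} = {n0}; idom=n0

DF walk-up:
  n6←n1: walk n1 to n0
  n6←n3: walk n3→n2 to n0
  n6←n5: walk n5→n2 to n0
  n0: DF=∅
  n1: DF={n6}
  n2: DF={n6}
  n3: DF={n6}
  n4: DF=∅
  n5: DF={n6}
  n6: DF=∅
  n7: DF=∅

DF(n2) = ["n6"]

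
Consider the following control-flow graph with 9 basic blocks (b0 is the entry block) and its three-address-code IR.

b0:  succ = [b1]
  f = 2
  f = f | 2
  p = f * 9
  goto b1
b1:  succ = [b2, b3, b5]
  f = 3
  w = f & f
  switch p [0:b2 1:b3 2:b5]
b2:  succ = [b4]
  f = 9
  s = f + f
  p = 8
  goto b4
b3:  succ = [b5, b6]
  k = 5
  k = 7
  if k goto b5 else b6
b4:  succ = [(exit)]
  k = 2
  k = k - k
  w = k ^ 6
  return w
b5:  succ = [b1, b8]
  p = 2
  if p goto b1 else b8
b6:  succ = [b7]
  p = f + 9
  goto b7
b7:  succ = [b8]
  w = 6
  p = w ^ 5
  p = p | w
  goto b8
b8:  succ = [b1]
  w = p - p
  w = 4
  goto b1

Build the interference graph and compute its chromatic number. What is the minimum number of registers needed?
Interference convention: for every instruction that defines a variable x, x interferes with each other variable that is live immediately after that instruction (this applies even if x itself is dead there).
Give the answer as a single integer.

Answer: 3

Analysis:
Per-block:
  b0: def={f,p} ue=∅
  b1: def={f,w} ue={p}
  b2: def={f,p,s} ue=∅
  b3: def={k} ue=∅
  b4: def={k,w} ue=∅
  b5: def={p} ue=∅
  b6: def={p} ue={f}
  b7: def={p,w} ue=∅
  b8: def={w} ue={p}

Backward fixpoint:
  b0: in=∅ out={p}
  b1: in={p} out={f}
  b2: in=∅ out=∅
  b3: in={f} out={f}
  b4: in=∅ out=∅
  b5: in=∅ out={p}
  b6: in={f} out=∅
  b7: in=∅ out={p}
  b8: in={p} out={p}

Interference:
  f: {k,p,w}
  k: {f}
  p: {f,w}
  s: ∅
  w: {f,p}

Colouring:
  {f,p,w} pairwise interfere (3-clique) ⇒ χ ≥ 3
  assign f→r0 k→r1 p→r1 s→r0 w→r2 — no edge inside a register ⇒ χ ≤ 3
  χ = 3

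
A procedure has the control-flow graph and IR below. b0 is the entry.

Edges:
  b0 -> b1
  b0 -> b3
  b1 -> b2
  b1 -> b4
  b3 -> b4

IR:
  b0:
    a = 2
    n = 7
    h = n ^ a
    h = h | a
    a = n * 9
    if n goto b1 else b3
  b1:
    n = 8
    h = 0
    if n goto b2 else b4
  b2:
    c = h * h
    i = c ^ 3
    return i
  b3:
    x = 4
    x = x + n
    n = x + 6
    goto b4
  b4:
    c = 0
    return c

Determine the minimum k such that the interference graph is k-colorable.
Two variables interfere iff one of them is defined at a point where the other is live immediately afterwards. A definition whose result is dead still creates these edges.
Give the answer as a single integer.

Answer: 3

Derivation:
Block summaries:
  b0 def {a,h,n} use ∅
  b1 def {h,n} use ∅
  b2 def {c,i} use {h}
  b3 def {n,x} use {n}
  b4 def {c} use ∅

Backward fixpoint:
  b0: in=∅ out={n}
  b1: in=∅ out={h}
  b2: in={h} out=∅
  b3: in={n} out=∅
  b4: in=∅ out=∅

Interference:
  a↔{h,n}
  c↔∅
  h↔{a,n}
  i↔∅
  n↔{a,h,x}
  x↔{n}

Registers:
  lower bound: {a,h,n} mutually conflict ⇒ χ ≥ 3
  3-colouring: c0={c,i,n}  c1={a,x}  c2={h}
  χ = 3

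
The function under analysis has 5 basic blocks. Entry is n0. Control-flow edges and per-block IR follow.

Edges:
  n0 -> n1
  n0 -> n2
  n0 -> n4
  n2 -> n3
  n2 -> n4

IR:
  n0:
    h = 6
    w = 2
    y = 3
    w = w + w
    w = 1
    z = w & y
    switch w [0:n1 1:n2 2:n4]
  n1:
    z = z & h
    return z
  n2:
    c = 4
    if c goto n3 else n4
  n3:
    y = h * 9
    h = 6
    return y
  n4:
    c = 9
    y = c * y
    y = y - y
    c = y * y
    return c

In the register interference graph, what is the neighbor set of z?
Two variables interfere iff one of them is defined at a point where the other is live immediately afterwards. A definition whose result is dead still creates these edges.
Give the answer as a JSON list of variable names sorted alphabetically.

def/use:
  n0 def {h,w,y,z} use ∅
  n1 def {z} use {h,z}
  n2 def {c} use ∅
  n3 def {h,y} use {h}
  n4 def {c,y} use {y}

Live sets:
  n0: in=∅ out={h,y,z}
  n1: in={h,z} out=∅
  n2: in={h,y} out={h,y}
  n3: in={h} out=∅
  n4: in={y} out=∅

Conflict graph:
  c↔{h,y}
  h↔{c,w,y,z}
  w↔{h,y,z}
  y↔{c,h,w,z}
  z↔{h,w,y}

N(z) = ["h", "w", "y"]

Answer: ["h", "w", "y"]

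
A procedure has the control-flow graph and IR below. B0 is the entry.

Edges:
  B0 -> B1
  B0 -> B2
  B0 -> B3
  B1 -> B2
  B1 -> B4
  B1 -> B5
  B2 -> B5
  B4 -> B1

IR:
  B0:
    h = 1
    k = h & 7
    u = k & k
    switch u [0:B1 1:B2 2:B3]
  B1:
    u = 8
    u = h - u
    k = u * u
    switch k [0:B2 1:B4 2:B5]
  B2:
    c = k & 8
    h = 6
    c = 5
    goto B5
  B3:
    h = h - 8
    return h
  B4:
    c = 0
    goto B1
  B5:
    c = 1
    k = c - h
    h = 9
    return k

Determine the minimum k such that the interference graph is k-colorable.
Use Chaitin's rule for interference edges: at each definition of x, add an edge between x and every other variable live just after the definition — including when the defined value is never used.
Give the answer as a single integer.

Answer: 3

Derivation:
def/use:
  B0: {h,k,u} / ∅
  B1: {k,u} / {h}
  B2: {c,h} / {k}
  B3: {h} / {h}
  B4: {c} / ∅
  B5: {c,h,k} / {h}

Liveness:
  B0: in=∅ out={h,k}
  B1: in={h} out={h,k}
  B2: in={k} out={h}
  B3: in={h} out=∅
  B4: in={h} out={h}
  B5: in={h} out=∅

Conflict graph:
  c — {h}
  h — {c,k,u}
  k — {h,u}
  u — {h,k}

Colouring:
  lower bound: {h,k,u} mutually conflict ⇒ χ ≥ 3
  3-colouring: c0={h}  c1={c,k}  c2={u}
  χ = 3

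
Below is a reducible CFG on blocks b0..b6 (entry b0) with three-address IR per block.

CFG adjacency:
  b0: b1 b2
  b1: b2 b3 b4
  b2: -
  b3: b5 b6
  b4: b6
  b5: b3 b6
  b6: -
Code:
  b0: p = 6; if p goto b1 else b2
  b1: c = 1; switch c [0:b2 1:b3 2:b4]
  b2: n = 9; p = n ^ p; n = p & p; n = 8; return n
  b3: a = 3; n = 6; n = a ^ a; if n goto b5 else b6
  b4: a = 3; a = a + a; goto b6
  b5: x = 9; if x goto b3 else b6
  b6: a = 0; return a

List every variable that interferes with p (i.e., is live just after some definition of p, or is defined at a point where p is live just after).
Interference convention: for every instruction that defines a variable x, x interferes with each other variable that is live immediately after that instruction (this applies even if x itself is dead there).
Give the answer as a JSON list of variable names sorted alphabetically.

Per-block:
  b0 def {p} use ∅
  b1 def {c} use ∅
  b2 def {n,p} use {p}
  b3 def {a,n} use ∅
  b4 def {a} use ∅
  b5 def {x} use ∅
  b6 def {a} use ∅

Live sets:
  live b0: ∅→{p}
  live b1: {p}→{p}
  live b2: {p}→∅
  live b3: ∅→∅
  live b4: ∅→∅
  live b5: ∅→∅
  live b6: ∅→∅

Conflict graph:
  a — {n}
  c — {p}
  n — {a,p}
  p — {c,n}
  x — ∅

N(p) = ["c", "n"]

Answer: ["c", "n"]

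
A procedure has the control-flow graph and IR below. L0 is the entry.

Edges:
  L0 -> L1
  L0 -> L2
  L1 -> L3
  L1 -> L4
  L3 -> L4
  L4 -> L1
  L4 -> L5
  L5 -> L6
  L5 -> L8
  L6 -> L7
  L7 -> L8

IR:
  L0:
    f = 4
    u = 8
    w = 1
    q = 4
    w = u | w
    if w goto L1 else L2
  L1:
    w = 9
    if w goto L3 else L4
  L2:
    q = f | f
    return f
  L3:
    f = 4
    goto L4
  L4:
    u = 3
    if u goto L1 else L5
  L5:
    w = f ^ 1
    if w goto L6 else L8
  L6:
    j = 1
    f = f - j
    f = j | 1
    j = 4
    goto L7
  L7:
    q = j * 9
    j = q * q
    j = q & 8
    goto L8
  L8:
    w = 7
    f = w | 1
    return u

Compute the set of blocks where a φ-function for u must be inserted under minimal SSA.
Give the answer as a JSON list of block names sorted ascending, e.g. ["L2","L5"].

idom tree: L1←L0 L2←L0 L3←L1 L4←L1 L5←L4 L6←L5 L7←L6 L8←L5
Join-block Dom:
  L1: preds {L0,L4}: {L0} ∩ {L0,L1,L4} = {L0}; idom=L0
  L4: preds {L1,L3}: {L0,L1} ∩ {L0,L1,L3} = {L0,L1}; idom=L1
  L8: preds {L5,L7}: {L0,L1,L4,L5} ∩ {L0,L1,L4,L5,L6,L7} = {L0,L1,L4,L5}; idom=L5

DF derivation:
  L1←L0: walk · to L0
  L1←L4: walk L4→L1 to L0
  L4←L1: walk · to L1
  L4←L3: walk L3 to L1
  L8←L5: walk · to L5
  L8←L7: walk L7→L6 to L5
  L0 → ∅
  L1 → {L1}
  L2 → ∅
  L3 → {L4}
  L4 → {L1}
  L5 → ∅
  L6 → {L8}
  L7 → {L8}
  L8 → ∅

φ for u: defs {L0,L4}
  DF⁺ = {L1}

Answer: ["L1"]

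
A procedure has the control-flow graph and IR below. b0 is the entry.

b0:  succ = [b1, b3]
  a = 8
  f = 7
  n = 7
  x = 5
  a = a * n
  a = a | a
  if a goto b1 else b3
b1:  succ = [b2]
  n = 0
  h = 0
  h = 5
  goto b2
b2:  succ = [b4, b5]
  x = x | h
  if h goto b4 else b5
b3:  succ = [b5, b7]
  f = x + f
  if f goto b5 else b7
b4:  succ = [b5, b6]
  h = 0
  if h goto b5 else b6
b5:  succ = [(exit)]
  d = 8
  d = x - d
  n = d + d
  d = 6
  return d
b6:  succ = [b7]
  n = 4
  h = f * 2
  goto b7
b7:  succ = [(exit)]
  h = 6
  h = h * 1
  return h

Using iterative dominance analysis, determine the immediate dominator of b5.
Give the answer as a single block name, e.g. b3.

Answer: b0

Derivation:
idom tree: b1←b0 b2←b1 b3←b0 b4←b2 b5←b0 b6←b4 b7←b0
Dom∩ at merges:
  b5: preds {b2,b3,b4}: {b0,b1,b2} ∩ {b0,b3} ∩ {b0,b1,b2,b4} = {b0}; idom=b0
  b7: preds {b3,b6}: {b0,b3} ∩ {b0,b1,b2,b4,b6} = {b0}; idom=b0

idom(b5) = b0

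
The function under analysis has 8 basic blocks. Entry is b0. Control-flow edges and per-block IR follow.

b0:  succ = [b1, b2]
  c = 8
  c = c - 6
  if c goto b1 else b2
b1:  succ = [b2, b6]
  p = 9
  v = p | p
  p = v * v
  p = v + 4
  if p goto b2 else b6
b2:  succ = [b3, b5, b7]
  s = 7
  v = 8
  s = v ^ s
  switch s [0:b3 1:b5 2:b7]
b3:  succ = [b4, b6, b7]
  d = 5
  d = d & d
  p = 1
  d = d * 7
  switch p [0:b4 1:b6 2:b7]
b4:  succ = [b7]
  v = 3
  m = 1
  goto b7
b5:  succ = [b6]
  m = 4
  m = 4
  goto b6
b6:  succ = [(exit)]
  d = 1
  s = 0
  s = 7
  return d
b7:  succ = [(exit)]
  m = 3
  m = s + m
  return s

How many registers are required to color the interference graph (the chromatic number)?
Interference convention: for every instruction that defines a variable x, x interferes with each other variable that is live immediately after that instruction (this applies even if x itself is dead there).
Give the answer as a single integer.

Block summaries:
  b0: def={c} ue=∅
  b1: def={p,v} ue=∅
  b2: def={s,v} ue=∅
  b3: def={d,p} ue=∅
  b4: def={m,v} ue=∅
  b5: def={m} ue=∅
  b6: def={d,s} ue=∅
  b7: def={m} ue={s}

Live sets:
  b0 li=∅ lo=∅
  b1 li=∅ lo=∅
  b2 li=∅ lo={s}
  b3 li={s} lo={s}
  b4 li={s} lo={s}
  b5 li=∅ lo=∅
  b6 li=∅ lo=∅
  b7 li={s} lo=∅

Interference:
  c↔∅
  d↔{p,s}
  m↔{s}
  p↔{d,s,v}
  s↔{d,m,p,v}
  v↔{p,s}

Chromatic number:
  clique {d,p,s} ⇒ need ≥ 3
  assign c→r0 d→r2 m→r1 p→r1 s→r0 v→r2 — no edge inside a register ⇒ χ ≤ 3
  χ = 3

Answer: 3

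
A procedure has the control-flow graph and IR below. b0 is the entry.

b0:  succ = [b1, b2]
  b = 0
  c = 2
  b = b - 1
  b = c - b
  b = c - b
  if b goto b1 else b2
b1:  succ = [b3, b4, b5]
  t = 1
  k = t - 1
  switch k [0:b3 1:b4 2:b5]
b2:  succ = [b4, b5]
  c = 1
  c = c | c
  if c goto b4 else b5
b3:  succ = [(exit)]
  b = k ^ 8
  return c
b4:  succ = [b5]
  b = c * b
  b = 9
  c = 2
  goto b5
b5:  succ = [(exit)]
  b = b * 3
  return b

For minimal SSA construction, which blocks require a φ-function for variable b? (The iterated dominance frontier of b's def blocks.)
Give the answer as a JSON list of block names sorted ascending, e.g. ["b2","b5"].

idom tree: b1←b0 b2←b0 b3←b1 b4←b0 b5←b0
Join-block Dom:
  b4: preds {b1,b2}: {b0,b1} ∩ {b0,b2} = {b0}; idom=b0
  b5: preds {b1,b2,b4}: {b0,b1} ∩ {b0,b2} ∩ {b0,b4} = {b0}; idom=b0

DF walk-up:
  b4←b1: walk b1 to b0
  b4←b2: walk b2 to b0
  b5←b1: walk b1 to b0
  b5←b2: walk b2 to b0
  b5←b4: walk b4 to b0
  b0 → ∅
  b1 → {b4,b5}
  b2 → {b4,b5}
  b3 → ∅
  b4 → {b5}
  b5 → ∅

φ for b: defs {b0,b3,b4,b5}
  DF⁺ = {b5}

Answer: ["b5"]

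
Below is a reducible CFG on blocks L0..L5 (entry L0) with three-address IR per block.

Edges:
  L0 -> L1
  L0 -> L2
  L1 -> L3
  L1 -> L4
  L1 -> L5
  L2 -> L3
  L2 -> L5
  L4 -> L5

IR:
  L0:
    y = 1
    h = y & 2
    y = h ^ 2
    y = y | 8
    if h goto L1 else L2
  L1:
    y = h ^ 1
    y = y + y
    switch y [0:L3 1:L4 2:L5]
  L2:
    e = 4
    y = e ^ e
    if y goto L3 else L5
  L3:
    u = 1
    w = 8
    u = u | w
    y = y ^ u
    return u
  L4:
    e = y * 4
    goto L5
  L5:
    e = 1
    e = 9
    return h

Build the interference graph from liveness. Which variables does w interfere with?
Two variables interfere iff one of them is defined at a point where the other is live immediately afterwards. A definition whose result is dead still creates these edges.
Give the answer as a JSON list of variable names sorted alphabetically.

def/use:
  L0 def {h,y} use ∅
  L1 def {y} use {h}
  L2 def {e,y} use ∅
  L3 def {u,w,y} use {y}
  L4 def {e} use {y}
  L5 def {e} use {h}

Live sets:
  L0: in=∅ out={h}
  L1: in={h} out={h,y}
  L2: in={h} out={h,y}
  L3: in={y} out=∅
  L4: in={h,y} out={h}
  L5: in={h} out=∅

Interfere edges:
  e — {h}
  h — {e,y}
  u — {w,y}
  w — {u,y}
  y — {h,u,w}

N(w) = ["u", "y"]

Answer: ["u", "y"]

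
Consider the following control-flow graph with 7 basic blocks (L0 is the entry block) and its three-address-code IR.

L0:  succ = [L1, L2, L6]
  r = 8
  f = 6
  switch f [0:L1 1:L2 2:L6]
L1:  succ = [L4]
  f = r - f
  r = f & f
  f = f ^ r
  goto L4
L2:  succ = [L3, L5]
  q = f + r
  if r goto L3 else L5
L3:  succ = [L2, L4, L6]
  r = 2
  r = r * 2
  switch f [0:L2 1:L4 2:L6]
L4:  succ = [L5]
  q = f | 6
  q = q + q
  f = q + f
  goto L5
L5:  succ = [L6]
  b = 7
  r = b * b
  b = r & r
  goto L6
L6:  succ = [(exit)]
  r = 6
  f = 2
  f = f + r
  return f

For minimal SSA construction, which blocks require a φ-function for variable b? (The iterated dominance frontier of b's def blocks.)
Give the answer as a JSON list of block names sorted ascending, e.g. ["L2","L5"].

Answer: ["L6"]

Derivation:
idom tree: L1←L0 L2←L0 L3←L2 L4←L0 L5←L0 L6←L0
Dom at joins:
  L2: preds {L0,L3}: {L0} ∩ {L0,L2,L3} = {L0}; idom=L0
  L4: preds {L1,L3}: {L0,L1} ∩ {L0,L2,L3} = {L0}; idom=L0
  L5: preds {L2,L4}: {L0,L2} ∩ {L0,L4} = {L0}; idom=L0
  L6: preds {L0,L3,L5}: {L0} ∩ {L0,L2,L3} ∩ {L0,L5} = {L0}; idom=L0

DF walk-up:
  join L2 pred L0: · stop@L0
  join L2 pred L3: L3→L2 stop@L0
  join L4 pred L1: L1 stop@L0
  join L4 pred L3: L3→L2 stop@L0
  join L5 pred L2: L2 stop@L0
  join L5 pred L4: L4 stop@L0
  join L6 pred L0: · stop@L0
  join L6 pred L3: L3→L2 stop@L0
  join L6 pred L5: L5 stop@L0
  DF(L0)=∅
  DF(L1)={L4}
  DF(L2)={L2,L4,L5,L6}
  DF(L3)={L2,L4,L6}
  DF(L4)={L5}
  DF(L5)={L6}
  DF(L6)=∅

φ for b: defs {L5}
  DF⁺ = {L6}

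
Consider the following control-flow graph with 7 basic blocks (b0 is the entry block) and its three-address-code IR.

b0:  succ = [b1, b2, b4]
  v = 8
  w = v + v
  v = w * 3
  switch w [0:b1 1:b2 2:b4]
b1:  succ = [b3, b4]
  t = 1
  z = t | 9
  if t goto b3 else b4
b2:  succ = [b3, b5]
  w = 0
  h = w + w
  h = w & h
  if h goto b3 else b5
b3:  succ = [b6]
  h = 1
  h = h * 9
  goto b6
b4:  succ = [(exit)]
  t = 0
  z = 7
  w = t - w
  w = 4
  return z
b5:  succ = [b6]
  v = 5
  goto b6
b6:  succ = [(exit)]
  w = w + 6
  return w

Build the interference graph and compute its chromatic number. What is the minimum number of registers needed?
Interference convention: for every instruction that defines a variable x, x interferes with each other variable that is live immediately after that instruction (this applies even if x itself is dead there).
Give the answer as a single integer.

Answer: 3

Working:
Block summaries:
  b0 def {v,w} use ∅
  b1 def {t,z} use ∅
  b2 def {h,w} use ∅
  b3 def {h} use ∅
  b4 def {t,w,z} use {w}
  b5 def {v} use ∅
  b6 def {w} use {w}

Backward fixpoint:
  b0 li=∅ lo={w}
  b1 li={w} lo={w}
  b2 li=∅ lo={w}
  b3 li={w} lo={w}
  b4 li={w} lo=∅
  b5 li={w} lo={w}
  b6 li={w} lo=∅

Conflict graph:
  h: {w}
  t: {w,z}
  v: {w}
  w: {h,t,v,z}
  z: {t,w}

Chromatic number:
  {t,w,z} pairwise interfere (3-clique) ⇒ χ ≥ 3
  3-colouring: R0={w}  R1={h,t,v}  R2={z}
  χ = 3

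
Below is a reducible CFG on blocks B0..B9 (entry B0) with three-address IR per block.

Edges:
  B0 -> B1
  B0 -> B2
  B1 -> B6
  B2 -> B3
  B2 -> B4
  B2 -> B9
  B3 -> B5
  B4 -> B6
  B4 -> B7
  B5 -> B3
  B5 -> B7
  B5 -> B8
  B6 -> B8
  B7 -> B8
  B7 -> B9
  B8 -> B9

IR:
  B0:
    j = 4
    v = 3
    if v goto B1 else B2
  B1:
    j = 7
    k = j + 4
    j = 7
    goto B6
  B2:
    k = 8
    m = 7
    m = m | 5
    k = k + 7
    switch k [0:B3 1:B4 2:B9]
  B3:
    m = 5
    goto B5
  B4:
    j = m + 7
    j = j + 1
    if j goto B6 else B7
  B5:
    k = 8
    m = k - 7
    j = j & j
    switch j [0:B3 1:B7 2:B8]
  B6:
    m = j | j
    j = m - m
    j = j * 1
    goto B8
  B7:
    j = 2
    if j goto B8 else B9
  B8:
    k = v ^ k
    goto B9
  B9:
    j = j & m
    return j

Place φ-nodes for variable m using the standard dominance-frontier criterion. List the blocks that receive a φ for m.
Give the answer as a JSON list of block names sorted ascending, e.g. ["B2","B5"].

Answer: ["B3", "B6", "B7", "B8", "B9"]

Derivation:
idom tree: B1←B0 B2←B0 B3←B2 B4←B2 B5←B3 B6←B0 B7←B2 B8←B0 B9←B0
Dom∩ at merges:
  B3: preds {B2,B5}: {B0,B2} ∩ {B0,B2,B3,B5} = {B0,B2}; idom=B2
  B6: preds {B1,B4}: {B0,B1} ∩ {B0,B2,B4} = {B0}; idom=B0
  B7: preds {B4,B5}: {B0,B2,B4} ∩ {B0,B2,B3,B5} = {B0,B2}; idom=B2
  B8: preds {B5,B6,B7}: {B0,B2,B3,B5} ∩ {B0,B6} ∩ {B0,B2,B7} = {B0}; idom=B0
  B9: preds {B2,B7,B8}: {B0,B2} ∩ {B0,B2,B7} ∩ {B0,B8} = {B0}; idom=B0

DF walk-up:
  B3←B2: walk · to B2
  B3←B5: walk B5→B3 to B2
  B6←B1: walk B1 to B0
  B6←B4: walk B4→B2 to B0
  B7←B4: walk B4 to B2
  B7←B5: walk B5→B3 to B2
  B8←B5: walk B5→B3→B2 to B0
  B8←B6: walk B6 to B0
  B8←B7: walk B7→B2 to B0
  B9←B2: walk B2 to B0
  B9←B7: walk B7→B2 to B0
  B9←B8: walk B8 to B0
  B0: DF=∅
  B1: DF={B6}
  B2: DF={B6,B8,B9}
  B3: DF={B3,B7,B8}
  B4: DF={B6,B7}
  B5: DF={B3,B7,B8}
  B6: DF={B8}
  B7: DF={B8,B9}
  B8: DF={B9}
  B9: DF=∅

φ for m: defs {B2,B3,B5,B6}
  DF⁺ = {B3,B6,B7,B8,B9}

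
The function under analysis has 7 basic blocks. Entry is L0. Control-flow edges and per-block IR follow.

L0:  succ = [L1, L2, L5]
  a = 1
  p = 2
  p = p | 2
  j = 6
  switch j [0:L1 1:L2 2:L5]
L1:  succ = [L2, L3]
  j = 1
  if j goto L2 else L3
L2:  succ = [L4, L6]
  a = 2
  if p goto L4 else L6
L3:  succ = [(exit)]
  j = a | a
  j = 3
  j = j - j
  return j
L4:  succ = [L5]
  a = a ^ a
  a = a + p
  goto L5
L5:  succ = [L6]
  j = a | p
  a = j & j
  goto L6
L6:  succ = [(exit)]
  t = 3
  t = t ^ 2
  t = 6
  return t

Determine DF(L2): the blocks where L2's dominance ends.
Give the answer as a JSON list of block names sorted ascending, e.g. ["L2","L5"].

idom tree: L1←L0 L2←L0 L3←L1 L4←L2 L5←L0 L6←L0
Dom at joins:
  L2: preds {L0,L1}: {L0} ∩ {L0,L1} = {L0}; idom=L0
  L5: preds {L0,L4}: {L0} ∩ {L0,L2,L4} = {L0}; idom=L0
  L6: preds {L2,L5}: {L0,L2} ∩ {L0,L5} = {L0}; idom=L0

DF derivation:
  join L2 pred L0: · stop@L0
  join L2 pred L1: L1 stop@L0
  join L5 pred L0: · stop@L0
  join L5 pred L4: L4→L2 stop@L0
  join L6 pred L2: L2 stop@L0
  join L6 pred L5: L5 stop@L0
  DF(L0)=∅
  DF(L1)={L2}
  DF(L2)={L5,L6}
  DF(L3)=∅
  DF(L4)={L5}
  DF(L5)={L6}
  DF(L6)=∅

DF(L2) = ["L5", "L6"]

Answer: ["L5", "L6"]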